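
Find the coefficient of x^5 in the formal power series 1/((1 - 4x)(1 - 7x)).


By partial fractions or Cauchy convolution:
The coefficient equals sum_{k=0}^{5} 4^k * 7^(5-k).
= 37851

37851


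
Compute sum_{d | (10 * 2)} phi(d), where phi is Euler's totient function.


First, 10 * 2 = 20. One classical identity is sum_{d | n} phi(d) = n (each k in [1, n] has a unique gcd with n, and among the k's with gcd(k, n) = n/d there are phi(d) of them). So the sum equals 20. We also verify directly:
Divisors of 20: 1, 2, 4, 5, 10, 20.
phi values: 1, 1, 2, 4, 4, 8.
Sum = 20.

20


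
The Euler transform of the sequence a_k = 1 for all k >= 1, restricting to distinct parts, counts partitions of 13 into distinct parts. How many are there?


Partitions of 13 into distinct parts can be computed via generating function.
Product (1+x)(1+x^2)(1+x^3)...
The coefficient of x^13 = 18

18


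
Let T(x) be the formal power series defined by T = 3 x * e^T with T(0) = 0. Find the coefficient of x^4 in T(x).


Apply the Lagrange inversion formula: if T = 3 x * phi(T) with phi(t) = e^t, then
[x^n] T = 3^n * (1/n) [t^(n-1)] phi(t)^n = 3^n * (1/n) [t^(n-1)] e^(n t) = 3^n * (1/n) * n^(n-1) / (n-1)! = 3^n * n^(n-1) / n!.
When c = 1 this is the Cayley count of rooted labeled trees on n vertices, divided by n!.
For n = 4: 3^4 * 4^3 / 4! = 81 * 64/24 = 216.

216


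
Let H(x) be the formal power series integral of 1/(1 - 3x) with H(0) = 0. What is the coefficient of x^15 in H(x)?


1/(1 - 3x) = sum_{k>=0} 3^k x^k. Integrating termwise with H(0) = 0:
H(x) = sum_{k>=0} 3^k x^(k+1) / (k+1) = sum_{m>=1} 3^(m-1) x^m / m.
For m = 15: 3^14/15 = 4782969/15 = 1594323/5.

1594323/5


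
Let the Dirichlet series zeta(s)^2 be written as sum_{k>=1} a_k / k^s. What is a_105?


The Dirichlet convolution of the constant function 1 with itself gives (1 * 1)(k) = sum_{d | k} 1 = d(k), the number of positive divisors of k.
Since zeta(s) = sum_{k>=1} 1/k^s, we have zeta(s)^2 = sum_{k>=1} d(k)/k^s, so a_k = d(k).
For k = 105: the divisors are 1, 3, 5, 7, 15, 21, 35, 105.
Count = 8.

8


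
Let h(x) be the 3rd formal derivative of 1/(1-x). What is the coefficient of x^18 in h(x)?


Differentiating 3 times: d^3/dx^3 [1/(1-x)] = 3!/(1-x)^4.
The expansion 1/(1-x)^4 = sum_{k>=0} C(k+3, 3) x^k, so the coefficient of x^n in 3!/(1-x)^4 is 3! * C(n+3, 3).
For n = 18: 6 * C(21, 3) = 6 * 1330 = 7980

7980


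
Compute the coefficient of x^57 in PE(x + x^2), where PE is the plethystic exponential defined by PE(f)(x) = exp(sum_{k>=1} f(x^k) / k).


With f(x) = x + x^2, the exponent is sum_{k>=1} (x^k + x^(2k)) / k = -ln(1 - x) - ln(1 - x^2). Exponentiating:
PE(x + x^2) = 1 / ((1 - x)(1 - x^2)).
This is the generating function for partitions of n into parts of size 1 or 2. The number of 2's can be any j in 0..28, and the rest are 1's, so
[x^57] = floor(57/2) + 1 = 29.

29


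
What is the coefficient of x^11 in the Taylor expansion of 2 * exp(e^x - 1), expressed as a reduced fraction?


exp(e^x - 1) = sum_{k>=0} Bell_k x^k / k!, where Bell_k is the k-th Bell number.
So the coefficient of x^11 is 2 * Bell_11 / 11!.
Computing: Bell_11 = 678570 and 11! = 39916800, giving
2 * 678570/39916800 = 22619/665280.

22619/665280


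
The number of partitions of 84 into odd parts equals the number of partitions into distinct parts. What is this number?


Computing partitions of 84 into odd parts (1, 3, 5, ...):
Using the generating function prod_{k>=0} 1/(1-x^(2k+1)),
the count is 111322

111322


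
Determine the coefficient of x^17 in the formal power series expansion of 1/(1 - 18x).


The geometric series identity gives 1/(1 - c x) = sum_{k>=0} c^k x^k, so the coefficient of x^k is c^k.
Here c = 18 and k = 17.
Computing: 18^17 = 2185911559738696531968

2185911559738696531968


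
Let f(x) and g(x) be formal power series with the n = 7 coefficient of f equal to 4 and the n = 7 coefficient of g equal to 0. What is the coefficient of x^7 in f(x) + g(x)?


Addition of formal power series is termwise.
The coefficient of x^7 in f + g = 4 + 0
= 4

4


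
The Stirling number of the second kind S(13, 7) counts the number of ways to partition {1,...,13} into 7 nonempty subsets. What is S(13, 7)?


Using the explicit formula S(n,k) = (1/k!) sum_{j=0}^{k} (-1)^(k-j) C(k,j) j^n:
S(13, 7) = 5715424
Equivalently, S(n,k) is n! times the coefficient of x^n in the EGF (e^x - 1)^k / k!.

5715424


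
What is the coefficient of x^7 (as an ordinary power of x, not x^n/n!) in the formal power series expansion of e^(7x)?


The exponential series is e^y = sum_{k>=0} y^k / k!. Substituting y = 7x gives
e^(7x) = sum_{k>=0} 7^k x^k / k!.
So the coefficient of x^n is a^n/n! with a = 7, n = 7:
7^7 / 7! = 823543/5040 = 117649/720

117649/720


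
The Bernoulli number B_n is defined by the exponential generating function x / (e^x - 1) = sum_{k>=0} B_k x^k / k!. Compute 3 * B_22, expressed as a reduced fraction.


Bernoulli numbers can also be computed recursively via B_0 = 1 and sum_{j=0}^{m} C(m+1, j) B_j = 0 for m >= 1. Odd-index Bernoulli numbers vanish for k >= 3.
Computing B_22 = 854513/138, so 3 * B_22 = 3 * 854513/138 = 854513/46.

854513/46


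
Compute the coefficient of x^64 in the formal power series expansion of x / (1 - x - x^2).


Let f(x) = sum_{k>=0} a_k x^k. Multiplying f(x) * (1 - x - x^2) = x and matching coefficients gives a_0 = 0, a_1 = 1, and a_k = a_{k-1} + a_{k-2} for k >= 2. These are the Fibonacci numbers F_k.
Iterating from F_0 = 0, F_1 = 1:
F_0=0, F_1=1, F_2=1, F_3=2, F_4=3, F_5=5, F_6=8, F_7=13, F_8=21, F_9=34, ...
F_64 = 10610209857723.

10610209857723


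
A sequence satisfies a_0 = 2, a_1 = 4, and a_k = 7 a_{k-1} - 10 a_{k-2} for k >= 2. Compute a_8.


The characteristic equation is t^2 - 7 t + 10 = 0, with roots r_1 = 5 and r_2 = 2 (so c_1 = r_1 + r_2, c_2 = -r_1 r_2 as required).
One can use the closed form a_n = A r_1^n + B r_2^n, but direct iteration is more reliable:
a_0 = 2, a_1 = 4, a_2 = 8, a_3 = 16, a_4 = 32, a_5 = 64, a_6 = 128, a_7 = 256, a_8 = 512.
So a_8 = 512.

512


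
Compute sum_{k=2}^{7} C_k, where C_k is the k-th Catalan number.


C_2 through C_7: 2, 5, 14, 42, 132, 429
Sum = 2 + 5 + 14 + 42 + 132 + 429
= 624

624


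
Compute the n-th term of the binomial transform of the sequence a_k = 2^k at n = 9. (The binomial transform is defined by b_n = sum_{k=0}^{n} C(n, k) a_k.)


With a_k = 2^k, b_n = sum_{k=0}^{n} C(n, k) 2^k = (1 + 2)^n by the binomial theorem.
For n = 9: (1 + 2)^9 = 3^9 = 19683.

19683


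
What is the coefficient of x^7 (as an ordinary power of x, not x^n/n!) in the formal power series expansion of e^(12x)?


The exponential series is e^y = sum_{k>=0} y^k / k!. Substituting y = 12x gives
e^(12x) = sum_{k>=0} 12^k x^k / k!.
So the coefficient of x^n is a^n/n! with a = 12, n = 7:
12^7 / 7! = 35831808/5040 = 248832/35

248832/35


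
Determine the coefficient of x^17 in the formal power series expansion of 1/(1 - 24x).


The geometric series identity gives 1/(1 - c x) = sum_{k>=0} c^k x^k, so the coefficient of x^k is c^k.
Here c = 24 and k = 17.
Computing: 24^17 = 290797794982682557415424

290797794982682557415424


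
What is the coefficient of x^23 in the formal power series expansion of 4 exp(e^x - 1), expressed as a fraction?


exp(e^x - 1) is the exponential generating function for the Bell numbers Bell_k: exp(e^x - 1) = sum_{k>=0} Bell_k x^k / k!.
So the coefficient of x^23 in 4 exp(e^x - 1) is 4 Bell_23 / 23!.
Computing: Bell_23 = 44152005855084346 and 23! = 25852016738884976640000, giving
4 * 44152005855084346/25852016738884976640000 = 22076002927542173/3231502092360622080000.

22076002927542173/3231502092360622080000


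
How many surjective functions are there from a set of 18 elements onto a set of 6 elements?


By inclusion-exclusion on which target elements are missed, the number of surjections from an n-set onto a k-set is
surj(n, k) = sum_{j=0}^{k} (-1)^j C(k, j) (k - j)^n.
Equivalently surj(n, k) = k! * S(n, k), where S(n, k) is the Stirling number of the second kind.
For n = 18, k = 6:
S(18, 6) = 110687251039, so
surj = 6! * 110687251039 = 720 * 110687251039 = 79694820748080.

79694820748080


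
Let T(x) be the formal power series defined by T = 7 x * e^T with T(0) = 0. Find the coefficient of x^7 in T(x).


Apply the Lagrange inversion formula: if T = 7 x * phi(T) with phi(t) = e^t, then
[x^n] T = 7^n * (1/n) [t^(n-1)] phi(t)^n = 7^n * (1/n) [t^(n-1)] e^(n t) = 7^n * (1/n) * n^(n-1) / (n-1)! = 7^n * n^(n-1) / n!.
When c = 1 this is the Cayley count of rooted labeled trees on n vertices, divided by n!.
For n = 7: 7^7 * 7^6 / 7! = 823543 * 117649/5040 = 13841287201/720.

13841287201/720


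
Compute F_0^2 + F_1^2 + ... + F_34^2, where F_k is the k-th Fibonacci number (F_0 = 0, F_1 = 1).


There is a standard identity sum_{k=0}^{N} F_k^2 = F_N * F_{N+1} (proved inductively from the telescoping relation F_k^2 = F_k F_{k+1} - F_{k-1} F_k). Then
sum_{k=0}^{34} F_k^2 = F_34 F_35 - F_0 F_0.
Computing: F_34 = 5702887, F_35 = 9227465.
Sum = 5702887 * 9227465 = 52623190191455.

52623190191455


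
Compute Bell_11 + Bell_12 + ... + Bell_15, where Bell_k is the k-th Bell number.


Recall Bell_k counts set partitions of a k-set (with Bell_0 = 1 by convention).
Bell_11 through Bell_15: 678570, 4213597, 27644437, 190899322, 1382958545
Sum = 678570 + 4213597 + 27644437 + 190899322 + 1382958545 = 1606394471.

1606394471


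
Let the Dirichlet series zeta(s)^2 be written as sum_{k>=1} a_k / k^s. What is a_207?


The Dirichlet convolution of the constant function 1 with itself gives (1 * 1)(k) = sum_{d | k} 1 = d(k), the number of positive divisors of k.
Since zeta(s) = sum_{k>=1} 1/k^s, we have zeta(s)^2 = sum_{k>=1} d(k)/k^s, so a_k = d(k).
For k = 207: the divisors are 1, 3, 9, 23, 69, 207.
Count = 6.

6


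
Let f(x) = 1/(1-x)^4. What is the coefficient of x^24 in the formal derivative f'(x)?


Differentiate: d/dx [ 1/(1-x)^r ] = r / (1-x)^(r+1).
Here r = 4, so f'(x) = 4 / (1-x)^5.
The expansion of 1/(1-x)^(r+1) has coefficient of x^n equal to C(n+r, r).
So the coefficient of x^24 in f'(x) is
4 * C(28, 4) = 4 * 20475 = 81900

81900


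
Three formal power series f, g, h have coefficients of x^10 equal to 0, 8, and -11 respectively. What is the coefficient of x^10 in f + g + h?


Series addition is componentwise:
0 + 8 + -11
= -3

-3


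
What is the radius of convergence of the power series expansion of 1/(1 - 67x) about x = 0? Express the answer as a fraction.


Expanding 1/(1 - 67x) = sum_{k>=0} 67^k x^k, the series converges when |67x| < 1, i.e., |x| < 1/67.
So the radius of convergence is 1/67 = 1/67.

1/67


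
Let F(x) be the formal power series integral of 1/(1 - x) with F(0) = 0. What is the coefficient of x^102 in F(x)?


1/(1 - x) = sum_{k>=0} x^k. Integrating termwise and using F(0) = 0 gives
F(x) = sum_{k>=0} x^(k+1) / (k+1) = sum_{m>=1} x^m / m = -ln(1 - x).
So the coefficient of x^102 is 1/102 = 1/102.

1/102


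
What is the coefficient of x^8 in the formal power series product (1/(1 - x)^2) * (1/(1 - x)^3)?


Combine the factors: (1/(1 - x)^2) * (1/(1 - x)^3) = 1/(1 - x)^5.
Then use 1/(1 - x)^r = sum_{k>=0} C(k + r - 1, r - 1) x^k with r = 5 and k = 8:
C(12, 4) = 495.

495


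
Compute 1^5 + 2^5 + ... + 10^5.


This power sum has a closed form given by Faulhaber's formula
sum_{k=1}^{m} k^p = (1 / (p + 1)) * sum_{j=0}^{p} C(p + 1, j) B_j m^(p + 1 - j),
but for small m direct computation is fastest:
1 + 32 + 243 + 1024 + 3125 + 7776 + 16807 + 32768 + 59049 + 100000 = 220825.

220825


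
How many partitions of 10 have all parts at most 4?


Using the generating function (1-x)^(-1)(1-x^2)^(-1)...(1-x^4)^(-1),
the coefficient of x^10 counts these restricted partitions.
Result = 23

23


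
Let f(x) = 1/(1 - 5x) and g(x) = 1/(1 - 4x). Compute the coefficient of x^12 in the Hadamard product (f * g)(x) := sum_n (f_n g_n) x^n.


f has coefficients f_k = 5^k and g has coefficients g_k = 4^k, so the Hadamard product has coefficient (f*g)_k = 5^k * 4^k = 20^k.
For k = 12: 20^12 = 4096000000000000.

4096000000000000


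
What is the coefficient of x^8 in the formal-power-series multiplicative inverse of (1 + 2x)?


The inverse is 1/(1 + 2x). Apply the geometric identity 1/(1 - y) = sum_{k>=0} y^k with y = -2x:
1/(1 + 2x) = sum_{k>=0} (-2)^k x^k.
So the coefficient of x^8 is (-2)^8 = 256.

256


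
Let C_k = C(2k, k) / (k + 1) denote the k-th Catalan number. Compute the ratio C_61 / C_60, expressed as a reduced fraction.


Using C_k = (2k)! / (k! (k+1)!), the ratio C_{k+1}/C_k simplifies to
C_{k+1}/C_k = [(2k+2)! / ((k+1)! (k+2)!)] * [k! (k+1)! / (2k)!]
 = (2k+2)(2k+1) / ((k+1)(k+2)) = 2(2k+1) / (k+2).
For k = 60: 2(2*60 + 1) / (60 + 2) = 242/62 = 121/31.

121/31


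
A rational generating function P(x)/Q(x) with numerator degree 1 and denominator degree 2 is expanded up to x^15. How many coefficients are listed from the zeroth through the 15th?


Expanding up to x^15 gives the coefficients for x^0, x^1, ..., x^15.
That is 15 + 1 = 16 coefficients in total.

16


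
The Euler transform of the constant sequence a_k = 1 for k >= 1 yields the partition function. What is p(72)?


The Euler transform converts the sequence a_k = 1 into the number of integer partitions.
Using the recurrence or dynamic programming:
p(72) = 5392783

5392783


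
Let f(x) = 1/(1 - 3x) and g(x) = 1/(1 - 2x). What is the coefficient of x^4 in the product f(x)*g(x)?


The coefficient of x^n in f*g is the Cauchy product: sum_{k=0}^{n} a^k * b^(n-k).
With a=3, b=2, n=4:
sum_{k=0}^{4} 3^k * 2^(4-k)
= 211

211


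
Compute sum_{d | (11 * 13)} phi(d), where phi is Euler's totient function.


First, 11 * 13 = 143. One classical identity is sum_{d | n} phi(d) = n (each k in [1, n] has a unique gcd with n, and among the k's with gcd(k, n) = n/d there are phi(d) of them). So the sum equals 143. We also verify directly:
Divisors of 143: 1, 11, 13, 143.
phi values: 1, 10, 12, 120.
Sum = 143.

143


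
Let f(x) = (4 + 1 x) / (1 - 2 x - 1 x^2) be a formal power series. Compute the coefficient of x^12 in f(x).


Write f(x) = sum_{k>=0} a_k x^k. Multiplying both sides by 1 - 2 x - 1 x^2 gives
(1 - 2 x - 1 x^2) sum_{k>=0} a_k x^k = 4 + 1 x.
Matching coefficients:
 x^0: a_0 = 4
 x^1: a_1 - 2 a_0 = 1  =>  a_1 = 2*4 + 1 = 9
 x^k (k >= 2): a_k = 2 a_{k-1} + 1 a_{k-2}.
Iterating: a_2 = 22, a_3 = 53, a_4 = 128, a_5 = 309, a_6 = 746, a_7 = 1801, a_8 = 4348, a_9 = 10497, a_10 = 25342, a_11 = 61181, a_12 = 147704.
So the coefficient of x^12 is 147704.

147704


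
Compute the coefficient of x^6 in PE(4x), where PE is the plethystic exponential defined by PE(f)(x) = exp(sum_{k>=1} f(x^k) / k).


With f(x) = 4x, the exponent is sum_{k>=1} 4 x^k / k = 4 * (-ln(1 - x)). Exponentiating:
PE(4x) = exp(-4 ln(1 - x)) = 1/(1 - x)^4.
By the negative binomial expansion, [x^n] 1/(1 - x)^4 = C(n + 3, 3).
For n = 6: C(9, 3) = 84.

84


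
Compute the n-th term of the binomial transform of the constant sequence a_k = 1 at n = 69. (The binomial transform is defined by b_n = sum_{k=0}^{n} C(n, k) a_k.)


With a_k = 1 for all k, b_n = sum_{k=0}^{n} C(n, k) = 2^n by the binomial theorem.
For n = 69: 2^69 = 590295810358705651712.

590295810358705651712


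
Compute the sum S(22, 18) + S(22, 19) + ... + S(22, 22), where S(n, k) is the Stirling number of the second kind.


By definition, S(n, k) counts partitions of an n-set into exactly k nonempty blocks.
Computing row n = 22 for k = 18..22:
S(22, k): 53374629, 1389850, 23485, 231, 1
Sum = 54788196.

54788196


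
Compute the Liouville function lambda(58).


The Liouville function is lambda(k) = (-1)^Omega(k), where Omega(k) counts the prime factors of k with multiplicity.
Factoring: 58 = 2 * 29, so Omega(58) = 2.
lambda(58) = (-1)^2 = 1.

1


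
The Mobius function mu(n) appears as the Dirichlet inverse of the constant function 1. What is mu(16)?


16 has a squared prime factor, so mu(16) = 0.
Factorization reveals a repeated prime.

0


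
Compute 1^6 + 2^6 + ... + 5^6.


This power sum has a closed form given by Faulhaber's formula
sum_{k=1}^{m} k^p = (1 / (p + 1)) * sum_{j=0}^{p} C(p + 1, j) B_j m^(p + 1 - j),
but for small m direct computation is fastest:
1 + 64 + 729 + 4096 + 15625 = 20515.

20515


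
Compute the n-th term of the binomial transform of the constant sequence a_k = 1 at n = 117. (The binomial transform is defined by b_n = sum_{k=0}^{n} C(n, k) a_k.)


With a_k = 1 for all k, b_n = sum_{k=0}^{n} C(n, k) = 2^n by the binomial theorem.
For n = 117: 2^117 = 166153499473114484112975882535043072.

166153499473114484112975882535043072


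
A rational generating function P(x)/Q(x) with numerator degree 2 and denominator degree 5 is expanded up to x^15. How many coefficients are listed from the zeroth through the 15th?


Expanding up to x^15 gives the coefficients for x^0, x^1, ..., x^15.
That is 15 + 1 = 16 coefficients in total.

16


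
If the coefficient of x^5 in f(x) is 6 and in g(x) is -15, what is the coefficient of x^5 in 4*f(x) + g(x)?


Scalar multiplication scales coefficients: 4 * 6 = 24.
Then add the g coefficient: 24 + -15
= 9

9


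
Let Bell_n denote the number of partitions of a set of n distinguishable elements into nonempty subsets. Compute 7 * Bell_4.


Bell_4 can be computed from the Bell triangle or from Dobinski's identity Bell_n = (1/e) * sum_{k>=0} k^n / k!.
Computing Bell_4 = 15.
Then 7 * 15 = 105.

105


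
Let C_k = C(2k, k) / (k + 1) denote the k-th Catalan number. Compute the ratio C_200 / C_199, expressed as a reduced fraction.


Using C_k = (2k)! / (k! (k+1)!), the ratio C_{k+1}/C_k simplifies to
C_{k+1}/C_k = [(2k+2)! / ((k+1)! (k+2)!)] * [k! (k+1)! / (2k)!]
 = (2k+2)(2k+1) / ((k+1)(k+2)) = 2(2k+1) / (k+2).
For k = 199: 2(2*199 + 1) / (199 + 2) = 798/201 = 266/67.

266/67


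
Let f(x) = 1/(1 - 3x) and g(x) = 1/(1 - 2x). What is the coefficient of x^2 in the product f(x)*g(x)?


The coefficient of x^n in f*g is the Cauchy product: sum_{k=0}^{n} a^k * b^(n-k).
With a=3, b=2, n=2:
sum_{k=0}^{2} 3^k * 2^(2-k)
= 19

19


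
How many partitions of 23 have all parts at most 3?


Using the generating function (1-x)^(-1)(1-x^2)^(-1)(1-x^3)^(-1),
the coefficient of x^23 counts these restricted partitions.
Result = 56

56


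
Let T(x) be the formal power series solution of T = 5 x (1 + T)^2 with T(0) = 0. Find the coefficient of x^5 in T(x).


Apply the Lagrange inversion formula: if T = 5 x * phi(T) with phi(t) = (1 + t)^2, then [x^n] T = 5^n * (1/n) [t^(n-1)] phi(t)^n = 5^n * (1/n) [t^(n-1)] (1 + t)^(2n) = 5^n * (1/n) C(2n, n-1).
Using the identity C(2n, n-1) = C(2n, n) * n / (n+1), the unscaled factor equals C(2n, n) / (n+1) = C_n, the n-th Catalan number.
For n = 5: C_5 = C(10, 5) / 6 = 252/6 = 42.
With the 5^5 = 3125 factor, the coefficient is 3125 * 42 = 131250.

131250


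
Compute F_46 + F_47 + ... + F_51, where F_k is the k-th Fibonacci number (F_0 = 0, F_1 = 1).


Use the identity sum_{k=0}^{N} F_k = F_{N+2} - 1 (which follows from F_{k+2} - F_{k+1} = F_k). Then
sum_{k=46}^{51} F_k = (F_{53} - 1) - (F_{47} - 1) = F_{53} - F_{47}.
Computing: F_{53} = 53316291173, F_{47} = 2971215073, so
Sum = 53316291173 - 2971215073 = 50345076100.

50345076100


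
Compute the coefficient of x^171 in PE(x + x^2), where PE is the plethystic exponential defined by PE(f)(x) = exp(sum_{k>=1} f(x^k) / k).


With f(x) = x + x^2, the exponent is sum_{k>=1} (x^k + x^(2k)) / k = -ln(1 - x) - ln(1 - x^2). Exponentiating:
PE(x + x^2) = 1 / ((1 - x)(1 - x^2)).
This is the generating function for partitions of n into parts of size 1 or 2. The number of 2's can be any j in 0..85, and the rest are 1's, so
[x^171] = floor(171/2) + 1 = 86.

86


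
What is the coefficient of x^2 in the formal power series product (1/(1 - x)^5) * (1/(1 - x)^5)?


Combine the factors: (1/(1 - x)^5) * (1/(1 - x)^5) = 1/(1 - x)^10.
Then use 1/(1 - x)^r = sum_{k>=0} C(k + r - 1, r - 1) x^k with r = 10 and k = 2:
C(11, 9) = 55.

55


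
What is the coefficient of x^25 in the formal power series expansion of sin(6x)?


The Maclaurin series is sin(t) = sum_{k>=0} (-1)^k t^(2k+1) / (2k+1)!, so substituting t = 6x, only odd powers of x are nonzero, with coefficient of x^(2k+1) equal to (-1)^k 6^(2k+1) / (2k+1)!.
Write 25 = 2*12 + 1, giving the coefficient (-1)^12 * 6^25 / 25! = 28430288029929701376/15511210043330985984000000 = 114791256/62628675484375.

114791256/62628675484375


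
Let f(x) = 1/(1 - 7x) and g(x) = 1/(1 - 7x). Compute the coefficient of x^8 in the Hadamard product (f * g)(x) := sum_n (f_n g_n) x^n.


f has coefficients f_k = 7^k and g has coefficients g_k = 7^k, so the Hadamard product has coefficient (f*g)_k = 7^k * 7^k = 49^k.
For k = 8: 49^8 = 33232930569601.

33232930569601


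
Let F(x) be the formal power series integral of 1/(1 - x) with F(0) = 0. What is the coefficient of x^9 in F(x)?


1/(1 - x) = sum_{k>=0} x^k. Integrating termwise and using F(0) = 0 gives
F(x) = sum_{k>=0} x^(k+1) / (k+1) = sum_{m>=1} x^m / m = -ln(1 - x).
So the coefficient of x^9 is 1/9 = 1/9.

1/9


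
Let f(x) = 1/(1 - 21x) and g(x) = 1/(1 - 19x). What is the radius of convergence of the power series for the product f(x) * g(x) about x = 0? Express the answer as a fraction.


The radius of 1/(1 - 21x) is 1/21 (nearest singularity at x = 1/21), and the radius of 1/(1 - 19x) is 1/19.
The product f(x)*g(x) = 1/((1 - 21x)(1 - 19x)) has singularities at both 1/21 and 1/19, so its radius of convergence is the distance to the nearest one:
min(1/21, 1/19) = 1/21.

1/21


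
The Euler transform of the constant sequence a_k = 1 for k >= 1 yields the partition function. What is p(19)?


The Euler transform converts the sequence a_k = 1 into the number of integer partitions.
Using the recurrence or dynamic programming:
p(19) = 490

490


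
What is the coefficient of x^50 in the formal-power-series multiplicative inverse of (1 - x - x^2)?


Let the inverse be f(x) = sum_{k>=0} a_k x^k. From f(x) * (1 - x - x^2) = 1 and matching coefficients:
 x^0: a_0 = 1.
 x^1: a_1 - a_0 = 0, so a_1 = 1.
 x^k (k >= 2): a_k - a_{k-1} - a_{k-2} = 0, i.e. a_k = a_{k-1} + a_{k-2}.
This is the Fibonacci-type recurrence shifted so that a_0 = a_1 = 1.
Iterating: a_0=1, a_1=1, a_2=2, a_3=3, a_4=5, a_5=8, a_6=13, a_7=21, a_8=34, a_9=55, ...
a_50 = 20365011074.

20365011074


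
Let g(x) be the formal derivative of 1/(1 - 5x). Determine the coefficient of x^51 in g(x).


Differentiate termwise: d/dx sum_{k>=0} 5^k x^k = sum_{k>=1} k 5^k x^(k-1) = sum_{j>=0} (j+1) 5^(j+1) x^j.
Equivalently, d/dx [1/(1 - 5x)] = 5/(1 - 5x)^2.
For j = 51: 52 * 5^52 = 52 * 2220446049250313080847263336181640625 = 115463194561016280204057693481445312500.

115463194561016280204057693481445312500


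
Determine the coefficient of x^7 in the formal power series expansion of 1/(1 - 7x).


The geometric series identity gives 1/(1 - c x) = sum_{k>=0} c^k x^k, so the coefficient of x^k is c^k.
Here c = 7 and k = 7.
Computing: 7^7 = 823543

823543


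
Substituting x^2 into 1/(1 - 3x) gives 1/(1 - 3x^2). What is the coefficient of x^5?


Since 1/(1 - 3x^2) only has even powers of x,
the coefficient of x^5 (odd) is 0.

0


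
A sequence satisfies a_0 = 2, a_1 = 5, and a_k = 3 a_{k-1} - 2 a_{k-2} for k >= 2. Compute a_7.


The characteristic equation is t^2 - 3 t + 2 = 0, with roots r_1 = 2 and r_2 = 1 (so c_1 = r_1 + r_2, c_2 = -r_1 r_2 as required).
One can use the closed form a_n = A r_1^n + B r_2^n, but direct iteration is more reliable:
a_0 = 2, a_1 = 5, a_2 = 11, a_3 = 23, a_4 = 47, a_5 = 95, a_6 = 191, a_7 = 383.
So a_7 = 383.

383


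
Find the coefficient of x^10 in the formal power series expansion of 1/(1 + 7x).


Write 1/(1 + c x) = 1/(1 - (-c) x) and apply the geometric-series identity
1/(1 - y) = sum_{k>=0} y^k to get 1/(1 + c x) = sum_{k>=0} (-c)^k x^k.
So the coefficient of x^k is (-c)^k = (-1)^k * c^k.
Here c = 7 and k = 10:
(-7)^10 = 1 * 282475249 = 282475249

282475249


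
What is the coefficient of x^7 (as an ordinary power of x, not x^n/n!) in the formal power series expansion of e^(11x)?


The exponential series is e^y = sum_{k>=0} y^k / k!. Substituting y = 11x gives
e^(11x) = sum_{k>=0} 11^k x^k / k!.
So the coefficient of x^n is a^n/n! with a = 11, n = 7:
11^7 / 7! = 19487171/5040 = 19487171/5040

19487171/5040


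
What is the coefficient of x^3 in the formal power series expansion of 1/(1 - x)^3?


The expansion 1/(1 - x)^r = sum_{k>=0} C(k + r - 1, r - 1) x^k follows from the multiset / negative-binomial theorem (or from repeated differentiation of the geometric series).
For r = 3 and k = 3:
C(5, 2) = 120 / (2 * 6) = 10.

10


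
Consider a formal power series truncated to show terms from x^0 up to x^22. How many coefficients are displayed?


From x^0 to x^22 inclusive, the count is 22 - 0 + 1 = 23.

23


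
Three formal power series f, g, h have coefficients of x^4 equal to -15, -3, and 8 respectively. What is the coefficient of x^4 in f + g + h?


Series addition is componentwise:
-15 + -3 + 8
= -10

-10


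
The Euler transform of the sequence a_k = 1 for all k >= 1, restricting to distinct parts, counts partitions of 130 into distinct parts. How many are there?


Partitions of 130 into distinct parts can be computed via generating function.
Product (1+x)(1+x^2)(1+x^3)...
The coefficient of x^130 = 4654670

4654670


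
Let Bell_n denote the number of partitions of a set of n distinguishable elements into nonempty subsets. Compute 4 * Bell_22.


Bell_22 can be computed from the Bell triangle or from Dobinski's identity Bell_n = (1/e) * sum_{k>=0} k^n / k!.
Computing Bell_22 = 4506715738447323.
Then 4 * 4506715738447323 = 18026862953789292.

18026862953789292


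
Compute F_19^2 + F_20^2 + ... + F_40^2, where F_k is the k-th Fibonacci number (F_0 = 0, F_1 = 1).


There is a standard identity sum_{k=0}^{N} F_k^2 = F_N * F_{N+1} (proved inductively from the telescoping relation F_k^2 = F_k F_{k+1} - F_{k-1} F_k). Then
sum_{k=19}^{40} F_k^2 = F_40 F_41 - F_18 F_19.
Computing: F_40 = 102334155, F_41 = 165580141, F_18 = 2584, F_19 = 4181.
Sum = 102334155 * 165580141 - 2584 * 4181 = 16944503803212151.

16944503803212151


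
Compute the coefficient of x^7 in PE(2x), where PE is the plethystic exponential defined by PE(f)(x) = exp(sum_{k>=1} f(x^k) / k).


With f(x) = 2x, the exponent is sum_{k>=1} 2 x^k / k = 2 * (-ln(1 - x)). Exponentiating:
PE(2x) = exp(-2 ln(1 - x)) = 1/(1 - x)^2.
By the negative binomial expansion, [x^n] 1/(1 - x)^2 = C(n + 1, 1).
For n = 7: C(8, 1) = 8.

8


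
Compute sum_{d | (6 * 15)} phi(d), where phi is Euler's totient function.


First, 6 * 15 = 90. One classical identity is sum_{d | n} phi(d) = n (each k in [1, n] has a unique gcd with n, and among the k's with gcd(k, n) = n/d there are phi(d) of them). So the sum equals 90. We also verify directly:
Divisors of 90: 1, 2, 3, 5, 6, 9, 10, 15, 18, 30, 45, 90.
phi values: 1, 1, 2, 4, 2, 6, 4, 8, 6, 8, 24, 24.
Sum = 90.

90


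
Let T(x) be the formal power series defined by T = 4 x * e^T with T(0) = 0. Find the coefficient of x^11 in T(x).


Apply the Lagrange inversion formula: if T = 4 x * phi(T) with phi(t) = e^t, then
[x^n] T = 4^n * (1/n) [t^(n-1)] phi(t)^n = 4^n * (1/n) [t^(n-1)] e^(n t) = 4^n * (1/n) * n^(n-1) / (n-1)! = 4^n * n^(n-1) / n!.
When c = 1 this is the Cayley count of rooted labeled trees on n vertices, divided by n!.
For n = 11: 4^11 * 11^10 / 11! = 4194304 * 25937424601/39916800 = 38632614969344/14175.

38632614969344/14175


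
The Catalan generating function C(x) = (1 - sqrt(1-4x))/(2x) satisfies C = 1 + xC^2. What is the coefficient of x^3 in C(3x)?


Substituting x -> 3x scales the n-th coefficient by 3^n, so [x^3] C(3x) = 3^3 * C_3.
C_3 = C(2*3, 3)/(4) = 20/4 = 5.
So 3^3 * 5 = 27 * 5 = 135.

135


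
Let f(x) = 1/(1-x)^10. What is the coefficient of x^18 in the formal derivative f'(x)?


Differentiate: d/dx [ 1/(1-x)^r ] = r / (1-x)^(r+1).
Here r = 10, so f'(x) = 10 / (1-x)^11.
The expansion of 1/(1-x)^(r+1) has coefficient of x^n equal to C(n+r, r).
So the coefficient of x^18 in f'(x) is
10 * C(28, 10) = 10 * 13123110 = 131231100

131231100


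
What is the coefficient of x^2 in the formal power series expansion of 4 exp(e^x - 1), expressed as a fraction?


exp(e^x - 1) is the exponential generating function for the Bell numbers Bell_k: exp(e^x - 1) = sum_{k>=0} Bell_k x^k / k!.
So the coefficient of x^2 in 4 exp(e^x - 1) is 4 Bell_2 / 2!.
Computing: Bell_2 = 2 and 2! = 2, giving
4 * 2/2 = 4.

4


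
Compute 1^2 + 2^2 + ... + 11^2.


This power sum has a closed form given by Faulhaber's formula
sum_{k=1}^{m} k^p = (1 / (p + 1)) * sum_{j=0}^{p} C(p + 1, j) B_j m^(p + 1 - j),
but for small m direct computation is fastest:
1 + 4 + 9 + 16 + 25 + 36 + 49 + 64 + 81 + 100 + 121 = 506.

506


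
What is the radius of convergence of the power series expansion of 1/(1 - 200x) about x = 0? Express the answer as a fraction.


Expanding 1/(1 - 200x) = sum_{k>=0} 200^k x^k, the series converges when |200x| < 1, i.e., |x| < 1/200.
So the radius of convergence is 1/200 = 1/200.

1/200


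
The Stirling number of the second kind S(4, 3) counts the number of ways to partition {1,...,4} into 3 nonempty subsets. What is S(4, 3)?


Using the explicit formula S(n,k) = (1/k!) sum_{j=0}^{k} (-1)^(k-j) C(k,j) j^n:
S(4, 3) = 6
Equivalently, S(n,k) is n! times the coefficient of x^n in the EGF (e^x - 1)^k / k!.

6


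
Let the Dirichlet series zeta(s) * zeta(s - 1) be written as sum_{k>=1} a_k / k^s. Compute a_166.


Convolution gives a_k = sum_{d | k} d * 1 = sum_{d | k} d = sigma(k), the sum of positive divisors of k.
For k = 166, the divisors are 1, 2, 83, 166, so
sigma(166) = 1 + 2 + 83 + 166 = 252.

252


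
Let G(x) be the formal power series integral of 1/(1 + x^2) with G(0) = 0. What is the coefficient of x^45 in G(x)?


1/(1 + x^2) = sum_{j>=0} (-1)^j x^(2j). Integrating termwise with G(0) = 0:
G(x) = sum_{j>=0} (-1)^j x^(2j+1) / (2j+1) = arctan(x).
Only odd powers are nonzero. For x^45 write 45 = 2*22 + 1, giving
(-1)^22 / 45 = 1/45 = 1/45.

1/45


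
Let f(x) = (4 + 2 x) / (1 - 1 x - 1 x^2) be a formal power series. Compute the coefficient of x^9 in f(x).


Write f(x) = sum_{k>=0} a_k x^k. Multiplying both sides by 1 - 1 x - 1 x^2 gives
(1 - 1 x - 1 x^2) sum_{k>=0} a_k x^k = 4 + 2 x.
Matching coefficients:
 x^0: a_0 = 4
 x^1: a_1 - 1 a_0 = 2  =>  a_1 = 1*4 + 2 = 6
 x^k (k >= 2): a_k = 1 a_{k-1} + 1 a_{k-2}.
Iterating: a_2 = 10, a_3 = 16, a_4 = 26, a_5 = 42, a_6 = 68, a_7 = 110, a_8 = 178, a_9 = 288.
So the coefficient of x^9 is 288.

288


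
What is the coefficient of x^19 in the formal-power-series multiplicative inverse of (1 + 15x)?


The inverse is 1/(1 + 15x). Apply the geometric identity 1/(1 - y) = sum_{k>=0} y^k with y = -15x:
1/(1 + 15x) = sum_{k>=0} (-15)^k x^k.
So the coefficient of x^19 is (-15)^19 = -22168378200531005859375.

-22168378200531005859375


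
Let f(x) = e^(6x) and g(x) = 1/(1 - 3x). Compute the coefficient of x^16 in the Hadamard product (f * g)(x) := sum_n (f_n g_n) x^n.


Expanding: f_k = 6^k/k! (from e^(6x)) and g_k = 3^k (from 1/(1 - 3x)). So the Hadamard coefficient (f * g)_k = 6^k 3^k / k! = (18)^k / k!.
For k = 16: 18^16/16! = 121439531096594251776/20922789888000 = 5083731656658/875875.

5083731656658/875875


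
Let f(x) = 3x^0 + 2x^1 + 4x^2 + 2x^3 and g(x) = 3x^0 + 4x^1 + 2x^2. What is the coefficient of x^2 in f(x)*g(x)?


Cauchy product at x^2:
3*2 + 2*4 + 4*3
= 26

26


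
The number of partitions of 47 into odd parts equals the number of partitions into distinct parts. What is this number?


Computing partitions of 47 into odd parts (1, 3, 5, ...):
Using the generating function prod_{k>=0} 1/(1-x^(2k+1)),
the count is 2590

2590


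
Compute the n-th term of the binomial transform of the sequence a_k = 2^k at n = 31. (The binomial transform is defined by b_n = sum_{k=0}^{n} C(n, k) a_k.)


With a_k = 2^k, b_n = sum_{k=0}^{n} C(n, k) 2^k = (1 + 2)^n by the binomial theorem.
For n = 31: (1 + 2)^31 = 3^31 = 617673396283947.

617673396283947


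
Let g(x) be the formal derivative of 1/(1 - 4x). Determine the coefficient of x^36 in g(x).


Differentiate termwise: d/dx sum_{k>=0} 4^k x^k = sum_{k>=1} k 4^k x^(k-1) = sum_{j>=0} (j+1) 4^(j+1) x^j.
Equivalently, d/dx [1/(1 - 4x)] = 4/(1 - 4x)^2.
For j = 36: 37 * 4^37 = 37 * 18889465931478580854784 = 698910239464707491627008.

698910239464707491627008


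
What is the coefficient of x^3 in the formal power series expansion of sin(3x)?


The Maclaurin series is sin(t) = sum_{k>=0} (-1)^k t^(2k+1) / (2k+1)!, so substituting t = 3x, only odd powers of x are nonzero, with coefficient of x^(2k+1) equal to (-1)^k 3^(2k+1) / (2k+1)!.
Write 3 = 2*1 + 1, giving the coefficient (-1)^1 * 3^3 / 3! = -27/6 = -9/2.

-9/2


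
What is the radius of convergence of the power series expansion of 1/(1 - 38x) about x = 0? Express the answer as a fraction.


Expanding 1/(1 - 38x) = sum_{k>=0} 38^k x^k, the series converges when |38x| < 1, i.e., |x| < 1/38.
So the radius of convergence is 1/38 = 1/38.

1/38


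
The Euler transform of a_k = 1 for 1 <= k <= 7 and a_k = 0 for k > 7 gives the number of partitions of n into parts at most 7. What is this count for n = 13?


Partitions of 13 into parts at most 7:
Using generating function (1-x)^(-1)(1-x^2)^(-1)...(1-x^7)^(-1),
the coefficient of x^13 = 82

82


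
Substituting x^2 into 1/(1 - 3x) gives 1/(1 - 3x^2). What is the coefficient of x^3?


Since 1/(1 - 3x^2) only has even powers of x,
the coefficient of x^3 (odd) is 0.

0


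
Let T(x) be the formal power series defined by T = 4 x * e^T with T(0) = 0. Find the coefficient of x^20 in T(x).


Apply the Lagrange inversion formula: if T = 4 x * phi(T) with phi(t) = e^t, then
[x^n] T = 4^n * (1/n) [t^(n-1)] phi(t)^n = 4^n * (1/n) [t^(n-1)] e^(n t) = 4^n * (1/n) * n^(n-1) / (n-1)! = 4^n * n^(n-1) / n!.
When c = 1 this is the Cayley count of rooted labeled trees on n vertices, divided by n!.
For n = 20: 4^20 * 20^19 / 20! = 1099511627776 * 5242880000000000000000000/2432902008176640000 = 35184372088832000000000000000/14849255421.

35184372088832000000000000000/14849255421


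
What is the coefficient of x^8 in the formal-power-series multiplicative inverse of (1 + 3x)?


The inverse is 1/(1 + 3x). Apply the geometric identity 1/(1 - y) = sum_{k>=0} y^k with y = -3x:
1/(1 + 3x) = sum_{k>=0} (-3)^k x^k.
So the coefficient of x^8 is (-3)^8 = 6561.

6561


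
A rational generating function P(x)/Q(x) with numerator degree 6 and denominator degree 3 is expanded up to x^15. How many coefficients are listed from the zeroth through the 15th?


Expanding up to x^15 gives the coefficients for x^0, x^1, ..., x^15.
That is 15 + 1 = 16 coefficients in total.

16


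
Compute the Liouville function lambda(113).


The Liouville function is lambda(k) = (-1)^Omega(k), where Omega(k) counts the prime factors of k with multiplicity.
Factoring: 113 = 113, so Omega(113) = 1.
lambda(113) = (-1)^1 = -1.

-1


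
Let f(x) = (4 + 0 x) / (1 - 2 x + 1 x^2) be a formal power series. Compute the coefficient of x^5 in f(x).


Write f(x) = sum_{k>=0} a_k x^k. Multiplying both sides by 1 - 2 x + 1 x^2 gives
(1 - 2 x + 1 x^2) sum_{k>=0} a_k x^k = 4 + 0 x.
Matching coefficients:
 x^0: a_0 = 4
 x^1: a_1 - 2 a_0 = 0  =>  a_1 = 2*4 + 0 = 8
 x^k (k >= 2): a_k = 2 a_{k-1} - 1 a_{k-2}.
Iterating: a_2 = 12, a_3 = 16, a_4 = 20, a_5 = 24.
So the coefficient of x^5 is 24.

24


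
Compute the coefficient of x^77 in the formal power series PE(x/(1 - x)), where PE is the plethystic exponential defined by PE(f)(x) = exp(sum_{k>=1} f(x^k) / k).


For f(x) = x/(1 - x) we have
sum_{k>=1} f(x^k) / k = sum_{k>=1} (1/k) * x^k / (1 - x^k) = sum_{k, m >= 1} x^(k m) / k,
which after exponentiating simplifies to
PE(x/(1 - x)) = prod_{k>=1} 1 / (1 - x^k).
This is the generating function for the partition function p(n), so the coefficient of x^77 is p(77).
Computing p(77) by dynamic programming over parts 1, 2, ..., 77: p(77) = 10619863.

10619863


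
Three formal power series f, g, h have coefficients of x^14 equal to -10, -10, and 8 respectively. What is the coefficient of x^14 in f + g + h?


Series addition is componentwise:
-10 + -10 + 8
= -12

-12


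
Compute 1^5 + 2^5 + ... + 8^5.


This power sum has a closed form given by Faulhaber's formula
sum_{k=1}^{m} k^p = (1 / (p + 1)) * sum_{j=0}^{p} C(p + 1, j) B_j m^(p + 1 - j),
but for small m direct computation is fastest:
1 + 32 + 243 + 1024 + 3125 + 7776 + 16807 + 32768 = 61776.

61776


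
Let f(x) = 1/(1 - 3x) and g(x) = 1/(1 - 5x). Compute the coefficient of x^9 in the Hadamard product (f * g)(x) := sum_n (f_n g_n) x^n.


f has coefficients f_k = 3^k and g has coefficients g_k = 5^k, so the Hadamard product has coefficient (f*g)_k = 3^k * 5^k = 15^k.
For k = 9: 15^9 = 38443359375.

38443359375


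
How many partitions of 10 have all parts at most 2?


Using the generating function (1-x)^(-1)(1-x^2)^(-1),
the coefficient of x^10 counts these restricted partitions.
Result = 6

6


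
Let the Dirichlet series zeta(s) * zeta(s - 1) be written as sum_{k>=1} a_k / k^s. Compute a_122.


Convolution gives a_k = sum_{d | k} d * 1 = sum_{d | k} d = sigma(k), the sum of positive divisors of k.
For k = 122, the divisors are 1, 2, 61, 122, so
sigma(122) = 1 + 2 + 61 + 122 = 186.

186


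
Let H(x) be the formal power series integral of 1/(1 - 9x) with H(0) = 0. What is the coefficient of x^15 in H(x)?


1/(1 - 9x) = sum_{k>=0} 9^k x^k. Integrating termwise with H(0) = 0:
H(x) = sum_{k>=0} 9^k x^(k+1) / (k+1) = sum_{m>=1} 9^(m-1) x^m / m.
For m = 15: 9^14/15 = 22876792454961/15 = 7625597484987/5.

7625597484987/5


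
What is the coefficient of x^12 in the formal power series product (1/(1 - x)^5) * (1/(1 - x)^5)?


Combine the factors: (1/(1 - x)^5) * (1/(1 - x)^5) = 1/(1 - x)^10.
Then use 1/(1 - x)^r = sum_{k>=0} C(k + r - 1, r - 1) x^k with r = 10 and k = 12:
C(21, 9) = 293930.

293930


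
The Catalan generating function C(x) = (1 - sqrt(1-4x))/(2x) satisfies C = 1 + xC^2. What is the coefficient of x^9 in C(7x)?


Substituting x -> 7x scales the n-th coefficient by 7^n, so [x^9] C(7x) = 7^9 * C_9.
C_9 = C(2*9, 9)/(10) = 48620/10 = 4862.
So 7^9 * 4862 = 40353607 * 4862 = 196199237234.

196199237234


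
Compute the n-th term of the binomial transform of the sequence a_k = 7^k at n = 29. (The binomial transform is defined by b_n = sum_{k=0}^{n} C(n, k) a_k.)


With a_k = 7^k, b_n = sum_{k=0}^{n} C(n, k) 7^k = (1 + 7)^n by the binomial theorem.
For n = 29: (1 + 7)^29 = 8^29 = 154742504910672534362390528.

154742504910672534362390528


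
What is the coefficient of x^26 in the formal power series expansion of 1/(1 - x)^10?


The negative binomial / multiset identity is
1/(1 - x)^r = sum_{k>=0} C(k + r - 1, r - 1) x^k.
Here r = 10 and k = 26, so the coefficient is
C(26 + 9, 9) = C(35, 9)
= 70607460

70607460


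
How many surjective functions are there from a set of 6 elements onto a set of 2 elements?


By inclusion-exclusion on which target elements are missed, the number of surjections from an n-set onto a k-set is
surj(n, k) = sum_{j=0}^{k} (-1)^j C(k, j) (k - j)^n.
Equivalently surj(n, k) = k! * S(n, k), where S(n, k) is the Stirling number of the second kind.
For n = 6, k = 2:
S(6, 2) = 31, so
surj = 2! * 31 = 2 * 31 = 62.

62


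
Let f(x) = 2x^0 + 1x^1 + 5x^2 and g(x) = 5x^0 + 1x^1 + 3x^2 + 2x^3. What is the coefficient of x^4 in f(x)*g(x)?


Cauchy product at x^4:
1*2 + 5*3
= 17

17


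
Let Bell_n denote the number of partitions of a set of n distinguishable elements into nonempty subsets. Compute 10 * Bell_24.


Bell_24 can be computed from the Bell triangle or from Dobinski's identity Bell_n = (1/e) * sum_{k>=0} k^n / k!.
Computing Bell_24 = 445958869294805289.
Then 10 * 445958869294805289 = 4459588692948052890.

4459588692948052890
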